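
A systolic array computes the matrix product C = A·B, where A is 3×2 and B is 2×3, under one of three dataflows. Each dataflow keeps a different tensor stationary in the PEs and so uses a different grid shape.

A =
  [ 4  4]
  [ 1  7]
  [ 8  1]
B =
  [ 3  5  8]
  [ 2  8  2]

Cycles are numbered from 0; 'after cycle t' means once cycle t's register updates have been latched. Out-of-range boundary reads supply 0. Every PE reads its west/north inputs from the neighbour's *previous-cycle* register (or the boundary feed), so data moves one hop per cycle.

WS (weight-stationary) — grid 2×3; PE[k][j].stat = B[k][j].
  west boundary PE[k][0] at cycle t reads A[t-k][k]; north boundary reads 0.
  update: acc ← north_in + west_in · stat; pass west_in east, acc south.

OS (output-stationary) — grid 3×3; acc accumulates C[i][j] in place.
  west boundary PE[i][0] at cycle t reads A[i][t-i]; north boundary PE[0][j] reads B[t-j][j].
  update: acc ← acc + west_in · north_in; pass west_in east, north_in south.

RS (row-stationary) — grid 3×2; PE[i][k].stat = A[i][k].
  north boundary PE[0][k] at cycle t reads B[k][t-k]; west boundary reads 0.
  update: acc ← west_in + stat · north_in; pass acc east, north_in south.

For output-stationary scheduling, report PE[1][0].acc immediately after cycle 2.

OS on a 3×3 grid — tracing PE[1][0] and its feeders:
  c0 r0c0: 12 / 4 / 3
  c0 r1c0: 0 / 0 / 0
  c1 r0c0: 20 / 4 / 2
  c1 r1c0: 3 / 1 / 3
  c2 r0c0: 20 / 0 / 0
  c2 r1c0: 17 / 7 / 2

PE[1][0].acc = 17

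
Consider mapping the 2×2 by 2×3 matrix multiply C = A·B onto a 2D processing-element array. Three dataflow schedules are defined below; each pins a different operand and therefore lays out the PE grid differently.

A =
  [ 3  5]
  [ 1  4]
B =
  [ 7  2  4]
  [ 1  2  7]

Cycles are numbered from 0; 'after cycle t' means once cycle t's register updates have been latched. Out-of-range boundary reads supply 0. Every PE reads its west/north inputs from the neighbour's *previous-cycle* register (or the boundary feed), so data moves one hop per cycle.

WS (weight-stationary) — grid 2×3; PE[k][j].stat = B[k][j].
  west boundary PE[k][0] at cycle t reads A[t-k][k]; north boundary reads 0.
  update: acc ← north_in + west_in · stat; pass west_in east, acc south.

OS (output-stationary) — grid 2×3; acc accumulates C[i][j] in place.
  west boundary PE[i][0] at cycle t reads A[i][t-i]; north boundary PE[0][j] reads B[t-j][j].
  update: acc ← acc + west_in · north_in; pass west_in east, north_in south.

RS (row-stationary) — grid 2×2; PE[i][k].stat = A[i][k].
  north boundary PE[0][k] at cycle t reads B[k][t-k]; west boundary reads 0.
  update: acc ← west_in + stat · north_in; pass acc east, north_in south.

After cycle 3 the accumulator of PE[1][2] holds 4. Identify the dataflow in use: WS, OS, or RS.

dataflow = OS

Under WS (2×3), PE[1][2]:
  0: (1,2).acc=0  regs=<0,0>
  1: (1,2).acc=0  regs=<0,0>
  2: (1,2).acc=0  regs=<0,0>
  3: (1,2).acc=47  regs=<5,47>
Under OS (2×3), PE[1][2]:
  0: (1,2).acc=0  regs=<0,0>
  1: (1,2).acc=0  regs=<0,0>
  2: (1,2).acc=0  regs=<0,0>
  3: (1,2).acc=4  regs=<1,4>
RS: PE[1][2] is outside its 2×2 grid.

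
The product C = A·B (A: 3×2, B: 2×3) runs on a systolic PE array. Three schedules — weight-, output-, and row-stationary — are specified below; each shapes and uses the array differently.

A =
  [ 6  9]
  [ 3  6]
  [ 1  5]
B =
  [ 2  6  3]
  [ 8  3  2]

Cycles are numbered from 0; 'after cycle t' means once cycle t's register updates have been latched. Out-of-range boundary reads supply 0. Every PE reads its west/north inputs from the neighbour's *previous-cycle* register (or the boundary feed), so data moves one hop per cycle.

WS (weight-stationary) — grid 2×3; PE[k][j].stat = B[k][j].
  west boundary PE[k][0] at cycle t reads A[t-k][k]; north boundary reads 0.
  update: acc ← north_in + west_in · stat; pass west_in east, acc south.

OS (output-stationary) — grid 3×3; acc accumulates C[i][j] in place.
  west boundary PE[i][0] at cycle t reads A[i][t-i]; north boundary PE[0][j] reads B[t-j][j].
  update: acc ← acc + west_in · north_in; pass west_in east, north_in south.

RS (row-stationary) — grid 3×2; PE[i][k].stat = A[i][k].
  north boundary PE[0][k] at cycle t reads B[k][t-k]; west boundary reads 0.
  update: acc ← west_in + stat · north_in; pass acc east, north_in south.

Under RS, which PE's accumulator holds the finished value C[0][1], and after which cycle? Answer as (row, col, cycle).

(row, col, cycle) = (0, 1, 2)

RS: C[0][1] accumulates in PE[0][1]:
  c0 r0c1: 0 / 0 / 0
  c1 r0c1: 84 / 84 / 8
  c2 r0c1: 63 / 63 / 3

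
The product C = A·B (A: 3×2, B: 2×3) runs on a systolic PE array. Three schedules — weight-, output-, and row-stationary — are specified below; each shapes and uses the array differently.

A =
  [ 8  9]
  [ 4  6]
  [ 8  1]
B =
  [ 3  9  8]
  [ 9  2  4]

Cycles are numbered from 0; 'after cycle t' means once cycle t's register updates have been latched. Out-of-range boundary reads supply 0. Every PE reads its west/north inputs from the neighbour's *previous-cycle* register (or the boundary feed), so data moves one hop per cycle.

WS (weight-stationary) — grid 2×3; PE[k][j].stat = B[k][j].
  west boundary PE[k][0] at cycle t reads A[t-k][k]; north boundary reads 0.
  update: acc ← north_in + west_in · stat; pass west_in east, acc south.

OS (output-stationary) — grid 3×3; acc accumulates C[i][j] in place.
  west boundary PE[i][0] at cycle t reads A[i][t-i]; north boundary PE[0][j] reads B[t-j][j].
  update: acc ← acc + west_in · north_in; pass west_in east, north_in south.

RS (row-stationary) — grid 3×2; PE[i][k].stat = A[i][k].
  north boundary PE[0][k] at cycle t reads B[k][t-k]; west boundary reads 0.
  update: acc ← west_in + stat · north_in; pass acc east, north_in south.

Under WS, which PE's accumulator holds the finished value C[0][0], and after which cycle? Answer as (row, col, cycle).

(row, col, cycle) = (1, 0, 1)

WS — PE[1][0] is where C[0][0] collects:
  0: (1,0).acc=0  regs=<0,0>
  1: (1,0).acc=105  regs=<9,105>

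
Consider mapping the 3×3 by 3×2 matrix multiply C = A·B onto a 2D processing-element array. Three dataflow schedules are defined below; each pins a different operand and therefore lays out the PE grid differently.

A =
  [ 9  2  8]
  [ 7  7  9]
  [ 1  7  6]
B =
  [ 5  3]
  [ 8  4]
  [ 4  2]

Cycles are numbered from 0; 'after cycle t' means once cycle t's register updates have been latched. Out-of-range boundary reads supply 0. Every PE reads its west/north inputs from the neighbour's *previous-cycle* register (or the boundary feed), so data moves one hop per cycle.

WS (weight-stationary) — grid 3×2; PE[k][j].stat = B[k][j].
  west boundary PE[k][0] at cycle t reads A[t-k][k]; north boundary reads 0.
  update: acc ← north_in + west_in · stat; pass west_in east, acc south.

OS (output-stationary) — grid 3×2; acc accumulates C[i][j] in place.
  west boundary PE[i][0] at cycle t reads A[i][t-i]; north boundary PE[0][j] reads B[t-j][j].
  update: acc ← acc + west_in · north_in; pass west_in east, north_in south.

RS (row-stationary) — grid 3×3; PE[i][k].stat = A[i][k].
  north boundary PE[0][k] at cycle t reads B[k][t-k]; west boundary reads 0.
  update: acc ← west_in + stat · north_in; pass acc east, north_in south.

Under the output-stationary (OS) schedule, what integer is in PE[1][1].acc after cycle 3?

PE[1][1].acc = 49

OS 3×2: PE[1][1] cycle-by-cycle (with neighbour feeds):
  after 0 — PE[0][1] acc=0, pass-E 0, pass-S 0
  after 0 — PE[1][0] acc=0, pass-E 0, pass-S 0
  after 0 — PE[1][1] acc=0, pass-E 0, pass-S 0
  after 1 — PE[0][1] acc=27, pass-E 9, pass-S 3
  after 1 — PE[1][0] acc=35, pass-E 7, pass-S 5
  after 1 — PE[1][1] acc=0, pass-E 0, pass-S 0
  after 2 — PE[0][1] acc=35, pass-E 2, pass-S 4
  after 2 — PE[1][0] acc=91, pass-E 7, pass-S 8
  after 2 — PE[1][1] acc=21, pass-E 7, pass-S 3
  after 3 — PE[0][1] acc=51, pass-E 8, pass-S 2
  after 3 — PE[1][0] acc=127, pass-E 9, pass-S 4
  after 3 — PE[1][1] acc=49, pass-E 7, pass-S 4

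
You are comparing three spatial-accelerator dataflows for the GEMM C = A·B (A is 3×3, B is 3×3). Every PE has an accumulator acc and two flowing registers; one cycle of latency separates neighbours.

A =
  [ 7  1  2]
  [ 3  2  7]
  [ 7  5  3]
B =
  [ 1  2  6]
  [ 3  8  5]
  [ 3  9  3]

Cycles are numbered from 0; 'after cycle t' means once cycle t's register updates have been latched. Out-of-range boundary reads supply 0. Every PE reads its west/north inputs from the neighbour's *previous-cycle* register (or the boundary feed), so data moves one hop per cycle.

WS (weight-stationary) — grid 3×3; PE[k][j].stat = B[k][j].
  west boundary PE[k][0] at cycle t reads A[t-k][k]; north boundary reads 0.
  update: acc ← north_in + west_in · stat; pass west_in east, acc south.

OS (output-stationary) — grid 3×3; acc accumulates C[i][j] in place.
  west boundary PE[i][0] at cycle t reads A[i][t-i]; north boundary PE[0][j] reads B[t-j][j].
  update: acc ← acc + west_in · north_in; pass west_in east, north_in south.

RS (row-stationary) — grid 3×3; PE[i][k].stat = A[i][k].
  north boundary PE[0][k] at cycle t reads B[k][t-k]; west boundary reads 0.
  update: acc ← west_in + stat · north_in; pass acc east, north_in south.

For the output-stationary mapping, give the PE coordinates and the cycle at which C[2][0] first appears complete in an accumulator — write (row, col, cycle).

Under OS, C[2][0] lands at PE[2][0]:
  0: (2,0).acc=0  regs=<0,0>
  1: (2,0).acc=0  regs=<0,0>
  2: (2,0).acc=7  regs=<7,1>
  3: (2,0).acc=22  regs=<5,3>
  4: (2,0).acc=31  regs=<3,3>

(row, col, cycle) = (2, 0, 4)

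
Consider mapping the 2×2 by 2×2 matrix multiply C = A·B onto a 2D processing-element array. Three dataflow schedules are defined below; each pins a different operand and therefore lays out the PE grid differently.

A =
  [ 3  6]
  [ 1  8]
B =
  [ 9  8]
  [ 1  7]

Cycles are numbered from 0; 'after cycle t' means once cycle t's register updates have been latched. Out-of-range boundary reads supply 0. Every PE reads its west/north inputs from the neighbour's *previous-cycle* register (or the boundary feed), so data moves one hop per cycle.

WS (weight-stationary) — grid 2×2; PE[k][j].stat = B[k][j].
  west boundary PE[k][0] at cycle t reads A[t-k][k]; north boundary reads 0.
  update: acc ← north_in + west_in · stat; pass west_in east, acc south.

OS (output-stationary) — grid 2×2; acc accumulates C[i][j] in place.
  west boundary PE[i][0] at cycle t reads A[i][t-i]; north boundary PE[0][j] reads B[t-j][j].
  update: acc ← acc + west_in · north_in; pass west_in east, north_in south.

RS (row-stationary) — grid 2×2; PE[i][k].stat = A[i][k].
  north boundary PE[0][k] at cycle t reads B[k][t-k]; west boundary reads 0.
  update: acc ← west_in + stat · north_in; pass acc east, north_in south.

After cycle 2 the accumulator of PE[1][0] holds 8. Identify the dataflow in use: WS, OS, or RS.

Under WS (2×2), PE[1][0]:
  [0] (1,0) acc=0 (h:0 v:0)
  [1] (1,0) acc=33 (h:6 v:33)
  [2] (1,0) acc=17 (h:8 v:17)
Under OS (2×2), PE[1][0]:
  [0] (1,0) acc=0 (h:0 v:0)
  [1] (1,0) acc=9 (h:1 v:9)
  [2] (1,0) acc=17 (h:8 v:1)
Under RS (2×2), PE[1][0]:
  [0] (1,0) acc=0 (h:0 v:0)
  [1] (1,0) acc=9 (h:9 v:9)
  [2] (1,0) acc=8 (h:8 v:8)

dataflow = RS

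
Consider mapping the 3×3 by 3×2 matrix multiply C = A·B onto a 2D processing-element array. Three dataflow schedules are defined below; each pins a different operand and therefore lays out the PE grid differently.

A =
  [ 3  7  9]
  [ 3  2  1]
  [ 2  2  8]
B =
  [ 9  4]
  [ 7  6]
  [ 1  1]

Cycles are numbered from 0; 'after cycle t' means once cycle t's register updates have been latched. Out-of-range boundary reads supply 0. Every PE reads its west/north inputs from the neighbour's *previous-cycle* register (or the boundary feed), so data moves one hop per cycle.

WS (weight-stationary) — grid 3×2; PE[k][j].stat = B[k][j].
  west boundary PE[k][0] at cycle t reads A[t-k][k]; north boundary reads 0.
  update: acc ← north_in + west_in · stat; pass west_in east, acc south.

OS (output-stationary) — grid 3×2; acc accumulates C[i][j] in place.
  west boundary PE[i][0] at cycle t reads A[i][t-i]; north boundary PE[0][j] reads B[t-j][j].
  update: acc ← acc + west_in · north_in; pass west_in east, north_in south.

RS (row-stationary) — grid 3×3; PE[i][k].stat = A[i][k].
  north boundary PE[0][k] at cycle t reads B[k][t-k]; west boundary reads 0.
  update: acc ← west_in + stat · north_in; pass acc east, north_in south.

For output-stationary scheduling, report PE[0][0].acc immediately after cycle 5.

PE[0][0].acc = 85

OS on a 3×2 grid — tracing PE[0][0] and its feeders:
  0: (0,0).acc=27  regs=<3,9>
  1: (0,0).acc=76  regs=<7,7>
  2: (0,0).acc=85  regs=<9,1>
  3: (0,0).acc=85  regs=<0,0>
  4: (0,0).acc=85  regs=<0,0>
  5: (0,0).acc=85  regs=<0,0>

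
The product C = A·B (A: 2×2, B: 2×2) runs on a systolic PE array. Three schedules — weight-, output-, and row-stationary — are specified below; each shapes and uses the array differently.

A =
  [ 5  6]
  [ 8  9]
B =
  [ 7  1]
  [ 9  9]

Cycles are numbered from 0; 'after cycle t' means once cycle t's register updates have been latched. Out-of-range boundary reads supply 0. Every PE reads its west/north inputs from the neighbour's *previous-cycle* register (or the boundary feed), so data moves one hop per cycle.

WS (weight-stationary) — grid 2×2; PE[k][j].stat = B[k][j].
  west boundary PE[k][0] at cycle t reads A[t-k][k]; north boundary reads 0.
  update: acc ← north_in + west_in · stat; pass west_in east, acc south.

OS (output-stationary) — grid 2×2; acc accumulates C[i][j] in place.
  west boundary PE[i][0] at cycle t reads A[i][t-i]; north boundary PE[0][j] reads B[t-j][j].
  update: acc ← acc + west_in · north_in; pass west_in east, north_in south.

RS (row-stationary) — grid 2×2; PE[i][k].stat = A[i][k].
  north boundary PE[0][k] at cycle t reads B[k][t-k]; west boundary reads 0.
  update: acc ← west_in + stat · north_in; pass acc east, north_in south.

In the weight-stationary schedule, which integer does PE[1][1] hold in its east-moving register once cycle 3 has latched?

WS on a 2×2 grid — tracing PE[1][1] and its feeders:
  @0  [0,1]  acc 0  |  →0  ↓0
  @0  [1,0]  acc 0  |  →0  ↓0
  @0  [1,1]  acc 0  |  →0  ↓0
  @1  [0,1]  acc 5  |  →5  ↓5
  @1  [1,0]  acc 89  |  →6  ↓89
  @1  [1,1]  acc 0  |  →0  ↓0
  @2  [0,1]  acc 8  |  →8  ↓8
  @2  [1,0]  acc 137  |  →9  ↓137
  @2  [1,1]  acc 59  |  →6  ↓59
  @3  [0,1]  acc 0  |  →0  ↓0
  @3  [1,0]  acc 0  |  →0  ↓0
  @3  [1,1]  acc 89  |  →9  ↓89

register = 9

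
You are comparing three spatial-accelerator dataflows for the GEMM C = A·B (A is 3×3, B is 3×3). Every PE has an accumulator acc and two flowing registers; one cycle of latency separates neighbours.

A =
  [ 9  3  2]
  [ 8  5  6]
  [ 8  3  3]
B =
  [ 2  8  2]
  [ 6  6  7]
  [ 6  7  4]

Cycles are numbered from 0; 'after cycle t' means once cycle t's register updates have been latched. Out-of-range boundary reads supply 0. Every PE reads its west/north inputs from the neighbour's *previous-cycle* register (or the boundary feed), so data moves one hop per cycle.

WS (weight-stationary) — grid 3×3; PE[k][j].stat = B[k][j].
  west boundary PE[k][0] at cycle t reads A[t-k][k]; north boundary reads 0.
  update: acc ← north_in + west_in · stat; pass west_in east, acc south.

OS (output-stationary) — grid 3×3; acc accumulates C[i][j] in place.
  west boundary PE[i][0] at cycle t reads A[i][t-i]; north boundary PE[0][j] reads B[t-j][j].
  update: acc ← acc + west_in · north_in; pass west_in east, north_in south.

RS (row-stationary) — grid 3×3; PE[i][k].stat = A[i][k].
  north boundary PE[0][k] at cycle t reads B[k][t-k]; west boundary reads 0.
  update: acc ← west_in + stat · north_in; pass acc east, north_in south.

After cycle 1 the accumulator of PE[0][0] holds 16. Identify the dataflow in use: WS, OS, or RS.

WS [3×3] PE[0][0] across cycles:
  0: (0,0).acc=18  regs=<9,18>
  1: (0,0).acc=16  regs=<8,16>
OS [3×3] PE[0][0] across cycles:
  0: (0,0).acc=18  regs=<9,2>
  1: (0,0).acc=36  regs=<3,6>
RS [3×3] PE[0][0] across cycles:
  0: (0,0).acc=18  regs=<18,2>
  1: (0,0).acc=72  regs=<72,8>

dataflow = WS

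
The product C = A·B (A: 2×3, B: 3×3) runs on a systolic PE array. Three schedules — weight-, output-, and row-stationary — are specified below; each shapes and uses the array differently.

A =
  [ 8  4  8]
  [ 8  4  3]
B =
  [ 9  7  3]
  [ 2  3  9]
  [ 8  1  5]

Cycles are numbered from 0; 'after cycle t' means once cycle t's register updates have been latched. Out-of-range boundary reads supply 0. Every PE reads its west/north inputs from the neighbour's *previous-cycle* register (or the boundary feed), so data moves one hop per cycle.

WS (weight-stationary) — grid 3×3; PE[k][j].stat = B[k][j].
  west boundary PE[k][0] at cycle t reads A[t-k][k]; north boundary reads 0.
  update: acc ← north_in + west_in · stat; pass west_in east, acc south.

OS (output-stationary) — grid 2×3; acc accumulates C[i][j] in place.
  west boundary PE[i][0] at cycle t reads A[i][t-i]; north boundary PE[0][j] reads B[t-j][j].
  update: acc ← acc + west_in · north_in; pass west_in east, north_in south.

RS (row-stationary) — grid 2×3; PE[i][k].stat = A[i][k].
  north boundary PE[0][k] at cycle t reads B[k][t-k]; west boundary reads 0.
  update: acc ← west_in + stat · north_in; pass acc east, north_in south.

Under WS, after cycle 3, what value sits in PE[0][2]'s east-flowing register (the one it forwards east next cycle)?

WS 3×3: PE[0][2] cycle-by-cycle (with neighbour feeds):
  [0] (0,1) acc=0 (h:0 v:0)
  [0] (0,2) acc=0 (h:0 v:0)
  [1] (0,1) acc=56 (h:8 v:56)
  [1] (0,2) acc=0 (h:0 v:0)
  [2] (0,1) acc=56 (h:8 v:56)
  [2] (0,2) acc=24 (h:8 v:24)
  [3] (0,1) acc=0 (h:0 v:0)
  [3] (0,2) acc=24 (h:8 v:24)

register = 8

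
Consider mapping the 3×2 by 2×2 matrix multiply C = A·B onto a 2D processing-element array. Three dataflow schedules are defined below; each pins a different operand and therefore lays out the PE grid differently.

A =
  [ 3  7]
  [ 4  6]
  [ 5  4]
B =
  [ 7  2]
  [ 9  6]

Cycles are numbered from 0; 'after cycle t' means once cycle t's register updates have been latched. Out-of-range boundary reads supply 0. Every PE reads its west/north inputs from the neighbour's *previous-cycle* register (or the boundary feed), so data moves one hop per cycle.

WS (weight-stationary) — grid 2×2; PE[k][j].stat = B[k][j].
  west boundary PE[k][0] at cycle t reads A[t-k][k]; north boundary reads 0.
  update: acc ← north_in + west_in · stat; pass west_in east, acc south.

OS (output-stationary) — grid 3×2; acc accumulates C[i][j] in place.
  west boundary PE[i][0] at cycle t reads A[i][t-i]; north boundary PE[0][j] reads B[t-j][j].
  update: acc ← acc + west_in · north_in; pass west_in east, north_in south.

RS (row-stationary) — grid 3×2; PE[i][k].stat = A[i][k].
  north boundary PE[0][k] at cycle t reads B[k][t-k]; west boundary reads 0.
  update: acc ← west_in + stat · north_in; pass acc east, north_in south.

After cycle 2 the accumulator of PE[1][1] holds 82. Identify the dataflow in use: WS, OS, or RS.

dataflow = RS

— WS: 2×2; PE[1][1] trace:
  0: (1,1).acc=0  regs=<0,0>
  1: (1,1).acc=0  regs=<0,0>
  2: (1,1).acc=48  regs=<7,48>
— OS: 3×2; PE[1][1] trace:
  0: (1,1).acc=0  regs=<0,0>
  1: (1,1).acc=0  regs=<0,0>
  2: (1,1).acc=8  regs=<4,2>
— RS: 3×2; PE[1][1] trace:
  0: (1,1).acc=0  regs=<0,0>
  1: (1,1).acc=0  regs=<0,0>
  2: (1,1).acc=82  regs=<82,9>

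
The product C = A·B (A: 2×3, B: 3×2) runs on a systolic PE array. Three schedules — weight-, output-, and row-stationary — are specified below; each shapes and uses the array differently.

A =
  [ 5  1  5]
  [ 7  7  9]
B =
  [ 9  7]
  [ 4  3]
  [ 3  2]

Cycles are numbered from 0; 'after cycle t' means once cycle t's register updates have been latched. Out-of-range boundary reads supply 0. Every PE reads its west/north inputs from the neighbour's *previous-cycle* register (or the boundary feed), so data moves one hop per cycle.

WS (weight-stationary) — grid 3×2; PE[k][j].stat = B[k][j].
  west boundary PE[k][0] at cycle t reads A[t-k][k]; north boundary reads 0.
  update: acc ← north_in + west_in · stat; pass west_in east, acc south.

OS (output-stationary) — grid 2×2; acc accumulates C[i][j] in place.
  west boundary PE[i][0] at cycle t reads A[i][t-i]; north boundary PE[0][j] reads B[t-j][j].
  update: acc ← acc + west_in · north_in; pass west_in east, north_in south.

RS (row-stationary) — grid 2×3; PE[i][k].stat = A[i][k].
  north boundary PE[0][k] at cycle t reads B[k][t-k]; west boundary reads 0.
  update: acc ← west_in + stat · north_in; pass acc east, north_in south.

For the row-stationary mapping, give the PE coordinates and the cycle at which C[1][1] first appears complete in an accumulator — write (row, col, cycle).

(row, col, cycle) = (1, 2, 4)

Under RS, C[1][1] lands at PE[1][2]:
  0: (1,2).acc=0  regs=<0,0>
  1: (1,2).acc=0  regs=<0,0>
  2: (1,2).acc=0  regs=<0,0>
  3: (1,2).acc=118  regs=<118,3>
  4: (1,2).acc=88  regs=<88,2>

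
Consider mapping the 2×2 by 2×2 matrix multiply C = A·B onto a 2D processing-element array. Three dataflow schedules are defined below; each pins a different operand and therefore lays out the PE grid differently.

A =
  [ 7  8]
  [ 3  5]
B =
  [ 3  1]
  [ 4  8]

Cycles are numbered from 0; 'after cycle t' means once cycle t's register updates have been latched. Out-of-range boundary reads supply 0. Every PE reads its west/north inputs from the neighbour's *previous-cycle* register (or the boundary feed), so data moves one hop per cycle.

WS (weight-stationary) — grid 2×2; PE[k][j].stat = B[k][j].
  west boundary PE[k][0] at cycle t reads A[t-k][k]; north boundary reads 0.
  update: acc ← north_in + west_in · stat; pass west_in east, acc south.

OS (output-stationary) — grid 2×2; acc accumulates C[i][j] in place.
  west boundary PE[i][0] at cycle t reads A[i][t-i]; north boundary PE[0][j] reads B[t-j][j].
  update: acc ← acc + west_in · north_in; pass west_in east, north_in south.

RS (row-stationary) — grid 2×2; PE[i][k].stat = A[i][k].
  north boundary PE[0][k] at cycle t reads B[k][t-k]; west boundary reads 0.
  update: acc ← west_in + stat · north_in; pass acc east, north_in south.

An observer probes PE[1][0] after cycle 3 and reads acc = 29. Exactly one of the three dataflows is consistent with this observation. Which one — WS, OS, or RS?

WS (2×2 grid), PE[1][0]:
  c0 r1c0: 0 / 0 / 0
  c1 r1c0: 53 / 8 / 53
  c2 r1c0: 29 / 5 / 29
  c3 r1c0: 0 / 0 / 0
OS (2×2 grid), PE[1][0]:
  c0 r1c0: 0 / 0 / 0
  c1 r1c0: 9 / 3 / 3
  c2 r1c0: 29 / 5 / 4
  c3 r1c0: 29 / 0 / 0
RS (2×2 grid), PE[1][0]:
  c0 r1c0: 0 / 0 / 0
  c1 r1c0: 9 / 9 / 3
  c2 r1c0: 3 / 3 / 1
  c3 r1c0: 0 / 0 / 0

dataflow = OS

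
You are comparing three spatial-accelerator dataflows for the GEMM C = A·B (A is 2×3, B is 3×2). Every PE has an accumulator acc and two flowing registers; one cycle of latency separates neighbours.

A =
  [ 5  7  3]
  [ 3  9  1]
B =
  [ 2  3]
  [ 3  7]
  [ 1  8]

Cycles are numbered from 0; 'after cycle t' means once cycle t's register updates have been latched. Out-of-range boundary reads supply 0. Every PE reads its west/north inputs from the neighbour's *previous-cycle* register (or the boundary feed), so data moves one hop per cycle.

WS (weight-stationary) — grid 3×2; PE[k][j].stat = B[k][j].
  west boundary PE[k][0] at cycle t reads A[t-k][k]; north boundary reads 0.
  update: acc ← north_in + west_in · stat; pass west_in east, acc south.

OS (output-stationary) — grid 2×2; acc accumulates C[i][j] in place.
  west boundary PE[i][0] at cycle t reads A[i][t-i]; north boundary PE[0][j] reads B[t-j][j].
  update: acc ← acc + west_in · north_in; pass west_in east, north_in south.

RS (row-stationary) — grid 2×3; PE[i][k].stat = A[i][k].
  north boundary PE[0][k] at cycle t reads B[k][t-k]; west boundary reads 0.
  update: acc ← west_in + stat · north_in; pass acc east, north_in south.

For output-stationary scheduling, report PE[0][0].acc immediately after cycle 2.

PE[0][0].acc = 34

OS (2×2). Following PE[0][0] plus its west/north inputs:
  cycle 0: PE[0][0] → acc 10, east 5, south 2
  cycle 1: PE[0][0] → acc 31, east 7, south 3
  cycle 2: PE[0][0] → acc 34, east 3, south 1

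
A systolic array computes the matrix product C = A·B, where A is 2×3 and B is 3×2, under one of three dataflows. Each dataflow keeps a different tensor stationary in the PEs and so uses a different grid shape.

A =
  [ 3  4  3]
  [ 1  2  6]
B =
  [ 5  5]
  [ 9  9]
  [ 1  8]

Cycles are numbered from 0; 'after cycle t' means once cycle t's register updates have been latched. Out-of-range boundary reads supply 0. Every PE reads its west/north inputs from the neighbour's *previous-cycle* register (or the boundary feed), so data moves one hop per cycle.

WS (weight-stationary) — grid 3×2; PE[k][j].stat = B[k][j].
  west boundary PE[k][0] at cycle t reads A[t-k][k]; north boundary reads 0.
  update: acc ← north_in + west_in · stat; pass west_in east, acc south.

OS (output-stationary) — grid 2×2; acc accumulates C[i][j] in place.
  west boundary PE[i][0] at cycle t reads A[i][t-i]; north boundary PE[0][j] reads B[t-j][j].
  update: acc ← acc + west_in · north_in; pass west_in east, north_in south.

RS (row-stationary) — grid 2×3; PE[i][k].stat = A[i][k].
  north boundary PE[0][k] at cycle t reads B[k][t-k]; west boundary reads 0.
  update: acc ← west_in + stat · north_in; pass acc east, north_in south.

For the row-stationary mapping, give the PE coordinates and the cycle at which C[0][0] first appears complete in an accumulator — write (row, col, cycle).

(row, col, cycle) = (0, 2, 2)

RS: C[0][0] accumulates in PE[0][2]:
  t=0 PE[0][2]: acc=0 h=0 v=0
  t=1 PE[0][2]: acc=0 h=0 v=0
  t=2 PE[0][2]: acc=54 h=54 v=1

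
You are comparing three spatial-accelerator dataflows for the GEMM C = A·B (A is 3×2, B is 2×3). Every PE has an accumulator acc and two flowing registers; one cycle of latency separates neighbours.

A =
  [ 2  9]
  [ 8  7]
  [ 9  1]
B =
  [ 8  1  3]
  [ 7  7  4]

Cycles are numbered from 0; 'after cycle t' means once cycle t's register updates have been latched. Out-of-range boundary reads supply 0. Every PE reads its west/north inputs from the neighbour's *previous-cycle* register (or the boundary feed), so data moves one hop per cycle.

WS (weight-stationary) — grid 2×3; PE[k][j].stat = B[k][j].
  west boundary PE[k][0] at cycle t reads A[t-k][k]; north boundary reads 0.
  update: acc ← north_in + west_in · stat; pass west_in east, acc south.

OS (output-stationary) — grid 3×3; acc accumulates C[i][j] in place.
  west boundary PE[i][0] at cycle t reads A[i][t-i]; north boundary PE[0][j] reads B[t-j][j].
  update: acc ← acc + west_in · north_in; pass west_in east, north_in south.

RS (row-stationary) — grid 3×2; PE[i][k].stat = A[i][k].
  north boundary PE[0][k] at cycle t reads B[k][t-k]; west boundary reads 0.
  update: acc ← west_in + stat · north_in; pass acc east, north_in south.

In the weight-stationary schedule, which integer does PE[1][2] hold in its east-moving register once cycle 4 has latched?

WS 2×3: PE[1][2] cycle-by-cycle (with neighbour feeds):
  step 0 · PE0,2: acc=0; fwd→0 fwd↓0
  step 0 · PE1,1: acc=0; fwd→0 fwd↓0
  step 0 · PE1,2: acc=0; fwd→0 fwd↓0
  step 1 · PE0,2: acc=0; fwd→0 fwd↓0
  step 1 · PE1,1: acc=0; fwd→0 fwd↓0
  step 1 · PE1,2: acc=0; fwd→0 fwd↓0
  step 2 · PE0,2: acc=6; fwd→2 fwd↓6
  step 2 · PE1,1: acc=65; fwd→9 fwd↓65
  step 2 · PE1,2: acc=0; fwd→0 fwd↓0
  step 3 · PE0,2: acc=24; fwd→8 fwd↓24
  step 3 · PE1,1: acc=57; fwd→7 fwd↓57
  step 3 · PE1,2: acc=42; fwd→9 fwd↓42
  step 4 · PE0,2: acc=27; fwd→9 fwd↓27
  step 4 · PE1,1: acc=16; fwd→1 fwd↓16
  step 4 · PE1,2: acc=52; fwd→7 fwd↓52

register = 7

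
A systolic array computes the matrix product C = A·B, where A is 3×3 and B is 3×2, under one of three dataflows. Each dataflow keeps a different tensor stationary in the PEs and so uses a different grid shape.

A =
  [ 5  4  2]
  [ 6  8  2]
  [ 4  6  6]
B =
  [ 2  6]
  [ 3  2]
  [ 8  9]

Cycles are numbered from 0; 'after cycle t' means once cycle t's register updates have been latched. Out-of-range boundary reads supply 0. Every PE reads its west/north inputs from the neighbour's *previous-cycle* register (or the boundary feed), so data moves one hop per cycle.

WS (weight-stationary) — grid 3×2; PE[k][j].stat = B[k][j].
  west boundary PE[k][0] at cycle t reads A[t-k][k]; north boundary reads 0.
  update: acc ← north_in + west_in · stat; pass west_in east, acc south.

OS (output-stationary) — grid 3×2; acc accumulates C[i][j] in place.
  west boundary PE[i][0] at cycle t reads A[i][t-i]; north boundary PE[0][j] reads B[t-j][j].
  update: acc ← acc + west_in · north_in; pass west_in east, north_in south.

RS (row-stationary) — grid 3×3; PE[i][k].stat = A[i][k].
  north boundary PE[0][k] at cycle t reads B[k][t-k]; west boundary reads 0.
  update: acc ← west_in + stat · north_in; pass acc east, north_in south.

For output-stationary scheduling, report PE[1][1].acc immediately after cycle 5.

Tracing OS — 3×2 array, target PE[1][1]:
  c0 r0c1: 0 / 0 / 0
  c0 r1c0: 0 / 0 / 0
  c0 r1c1: 0 / 0 / 0
  c1 r0c1: 30 / 5 / 6
  c1 r1c0: 12 / 6 / 2
  c1 r1c1: 0 / 0 / 0
  c2 r0c1: 38 / 4 / 2
  c2 r1c0: 36 / 8 / 3
  c2 r1c1: 36 / 6 / 6
  c3 r0c1: 56 / 2 / 9
  c3 r1c0: 52 / 2 / 8
  c3 r1c1: 52 / 8 / 2
  c4 r0c1: 56 / 0 / 0
  c4 r1c0: 52 / 0 / 0
  c4 r1c1: 70 / 2 / 9
  c5 r0c1: 56 / 0 / 0
  c5 r1c0: 52 / 0 / 0
  c5 r1c1: 70 / 0 / 0

PE[1][1].acc = 70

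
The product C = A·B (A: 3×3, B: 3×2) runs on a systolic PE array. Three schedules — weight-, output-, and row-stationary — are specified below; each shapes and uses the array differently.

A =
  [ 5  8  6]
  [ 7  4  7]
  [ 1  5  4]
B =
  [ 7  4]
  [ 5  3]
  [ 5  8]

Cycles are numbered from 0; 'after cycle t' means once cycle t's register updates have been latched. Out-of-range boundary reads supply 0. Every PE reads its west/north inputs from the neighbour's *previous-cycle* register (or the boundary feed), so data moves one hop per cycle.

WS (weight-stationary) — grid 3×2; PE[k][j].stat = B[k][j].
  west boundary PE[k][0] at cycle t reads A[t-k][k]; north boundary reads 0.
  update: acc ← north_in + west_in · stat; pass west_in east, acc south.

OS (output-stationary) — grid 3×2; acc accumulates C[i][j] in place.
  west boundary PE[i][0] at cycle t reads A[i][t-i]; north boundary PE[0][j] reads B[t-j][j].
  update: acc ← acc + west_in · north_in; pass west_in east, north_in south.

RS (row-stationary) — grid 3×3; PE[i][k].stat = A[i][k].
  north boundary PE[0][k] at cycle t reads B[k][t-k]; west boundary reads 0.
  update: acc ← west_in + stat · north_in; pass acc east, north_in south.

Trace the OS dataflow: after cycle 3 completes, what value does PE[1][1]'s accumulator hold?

OS 3×2: PE[1][1] cycle-by-cycle (with neighbour feeds):
  cycle 0: PE[0][1] → acc 0, east 0, south 0
  cycle 0: PE[1][0] → acc 0, east 0, south 0
  cycle 0: PE[1][1] → acc 0, east 0, south 0
  cycle 1: PE[0][1] → acc 20, east 5, south 4
  cycle 1: PE[1][0] → acc 49, east 7, south 7
  cycle 1: PE[1][1] → acc 0, east 0, south 0
  cycle 2: PE[0][1] → acc 44, east 8, south 3
  cycle 2: PE[1][0] → acc 69, east 4, south 5
  cycle 2: PE[1][1] → acc 28, east 7, south 4
  cycle 3: PE[0][1] → acc 92, east 6, south 8
  cycle 3: PE[1][0] → acc 104, east 7, south 5
  cycle 3: PE[1][1] → acc 40, east 4, south 3

PE[1][1].acc = 40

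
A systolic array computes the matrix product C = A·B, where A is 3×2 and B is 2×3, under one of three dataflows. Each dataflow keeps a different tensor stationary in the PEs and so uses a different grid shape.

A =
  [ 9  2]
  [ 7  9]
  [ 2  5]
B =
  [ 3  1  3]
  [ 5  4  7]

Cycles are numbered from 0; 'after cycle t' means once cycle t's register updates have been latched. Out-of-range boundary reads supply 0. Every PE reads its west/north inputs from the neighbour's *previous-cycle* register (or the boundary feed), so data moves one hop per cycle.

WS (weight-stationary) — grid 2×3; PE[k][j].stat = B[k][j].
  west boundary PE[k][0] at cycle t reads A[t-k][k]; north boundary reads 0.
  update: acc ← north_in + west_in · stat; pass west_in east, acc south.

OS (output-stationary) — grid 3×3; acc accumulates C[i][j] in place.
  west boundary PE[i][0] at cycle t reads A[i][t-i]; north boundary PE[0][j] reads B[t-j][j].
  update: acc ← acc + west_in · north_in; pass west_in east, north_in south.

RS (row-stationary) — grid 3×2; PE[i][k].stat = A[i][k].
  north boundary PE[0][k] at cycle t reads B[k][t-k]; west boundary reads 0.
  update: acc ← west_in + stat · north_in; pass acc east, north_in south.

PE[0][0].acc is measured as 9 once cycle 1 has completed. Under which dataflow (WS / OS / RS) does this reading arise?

Under WS (2×3), PE[0][0]:
  c0 r0c0: 27 / 9 / 27
  c1 r0c0: 21 / 7 / 21
Under OS (3×3), PE[0][0]:
  c0 r0c0: 27 / 9 / 3
  c1 r0c0: 37 / 2 / 5
Under RS (3×2), PE[0][0]:
  c0 r0c0: 27 / 27 / 3
  c1 r0c0: 9 / 9 / 1

dataflow = RS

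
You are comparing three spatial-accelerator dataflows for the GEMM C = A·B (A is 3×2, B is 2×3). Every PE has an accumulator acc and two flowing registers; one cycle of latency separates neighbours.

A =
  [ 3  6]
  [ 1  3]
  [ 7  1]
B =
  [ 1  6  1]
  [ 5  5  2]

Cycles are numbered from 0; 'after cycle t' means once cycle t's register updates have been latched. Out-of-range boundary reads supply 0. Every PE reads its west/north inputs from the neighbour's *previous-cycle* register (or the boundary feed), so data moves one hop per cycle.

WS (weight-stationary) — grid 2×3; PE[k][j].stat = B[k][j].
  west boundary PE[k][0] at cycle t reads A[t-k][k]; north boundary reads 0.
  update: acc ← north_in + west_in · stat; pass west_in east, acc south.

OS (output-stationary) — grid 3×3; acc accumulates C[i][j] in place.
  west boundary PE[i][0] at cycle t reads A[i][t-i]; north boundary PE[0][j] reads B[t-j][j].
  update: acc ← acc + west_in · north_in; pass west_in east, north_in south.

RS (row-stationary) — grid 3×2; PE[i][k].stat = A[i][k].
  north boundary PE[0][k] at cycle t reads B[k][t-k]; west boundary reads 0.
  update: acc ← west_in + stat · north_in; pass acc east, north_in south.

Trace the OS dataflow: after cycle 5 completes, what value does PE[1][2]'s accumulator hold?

OS (3×3). Following PE[1][2] plus its west/north inputs:
  c0 r0c2: 0 / 0 / 0
  c0 r1c1: 0 / 0 / 0
  c0 r1c2: 0 / 0 / 0
  c1 r0c2: 0 / 0 / 0
  c1 r1c1: 0 / 0 / 0
  c1 r1c2: 0 / 0 / 0
  c2 r0c2: 3 / 3 / 1
  c2 r1c1: 6 / 1 / 6
  c2 r1c2: 0 / 0 / 0
  c3 r0c2: 15 / 6 / 2
  c3 r1c1: 21 / 3 / 5
  c3 r1c2: 1 / 1 / 1
  c4 r0c2: 15 / 0 / 0
  c4 r1c1: 21 / 0 / 0
  c4 r1c2: 7 / 3 / 2
  c5 r0c2: 15 / 0 / 0
  c5 r1c1: 21 / 0 / 0
  c5 r1c2: 7 / 0 / 0

PE[1][2].acc = 7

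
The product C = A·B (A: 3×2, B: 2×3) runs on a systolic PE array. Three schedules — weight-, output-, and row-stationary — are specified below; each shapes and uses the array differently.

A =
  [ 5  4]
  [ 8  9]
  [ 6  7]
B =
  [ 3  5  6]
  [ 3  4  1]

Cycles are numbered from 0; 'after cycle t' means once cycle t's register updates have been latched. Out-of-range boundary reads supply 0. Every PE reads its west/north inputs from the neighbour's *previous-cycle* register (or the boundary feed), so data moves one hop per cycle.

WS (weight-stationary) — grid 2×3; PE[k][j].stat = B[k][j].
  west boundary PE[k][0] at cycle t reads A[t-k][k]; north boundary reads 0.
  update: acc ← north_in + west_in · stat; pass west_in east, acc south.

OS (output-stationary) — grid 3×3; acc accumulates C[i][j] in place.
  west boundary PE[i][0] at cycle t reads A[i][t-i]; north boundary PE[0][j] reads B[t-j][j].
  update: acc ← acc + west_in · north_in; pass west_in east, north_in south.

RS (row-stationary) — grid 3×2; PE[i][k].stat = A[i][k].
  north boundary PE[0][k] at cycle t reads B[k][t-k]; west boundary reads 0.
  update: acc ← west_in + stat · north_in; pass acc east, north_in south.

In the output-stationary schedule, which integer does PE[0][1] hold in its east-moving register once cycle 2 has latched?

OS (3×3). Following PE[0][1] plus its west/north inputs:
  step 0 · PE0,0: acc=15; fwd→5 fwd↓3
  step 0 · PE0,1: acc=0; fwd→0 fwd↓0
  step 1 · PE0,0: acc=27; fwd→4 fwd↓3
  step 1 · PE0,1: acc=25; fwd→5 fwd↓5
  step 2 · PE0,0: acc=27; fwd→0 fwd↓0
  step 2 · PE0,1: acc=41; fwd→4 fwd↓4

register = 4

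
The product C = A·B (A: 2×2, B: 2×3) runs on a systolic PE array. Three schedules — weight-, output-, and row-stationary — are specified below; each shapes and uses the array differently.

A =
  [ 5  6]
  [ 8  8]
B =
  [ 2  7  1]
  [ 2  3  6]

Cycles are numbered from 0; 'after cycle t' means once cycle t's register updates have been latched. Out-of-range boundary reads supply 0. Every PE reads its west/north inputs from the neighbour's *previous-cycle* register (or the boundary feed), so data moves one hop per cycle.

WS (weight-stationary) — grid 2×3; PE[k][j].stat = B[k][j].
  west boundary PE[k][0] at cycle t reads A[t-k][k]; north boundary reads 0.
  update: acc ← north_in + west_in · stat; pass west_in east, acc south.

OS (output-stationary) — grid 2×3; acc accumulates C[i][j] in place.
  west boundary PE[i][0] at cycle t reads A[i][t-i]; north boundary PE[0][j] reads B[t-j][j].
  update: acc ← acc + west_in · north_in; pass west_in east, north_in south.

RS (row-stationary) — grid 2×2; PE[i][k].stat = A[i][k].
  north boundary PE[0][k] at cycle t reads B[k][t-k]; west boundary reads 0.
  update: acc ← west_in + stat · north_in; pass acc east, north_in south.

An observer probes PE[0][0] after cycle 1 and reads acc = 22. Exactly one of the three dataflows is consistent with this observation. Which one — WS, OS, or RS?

WS (2×3 grid), PE[0][0]:
  cycle 0: PE[0][0] → acc 10, east 5, south 10
  cycle 1: PE[0][0] → acc 16, east 8, south 16
OS (2×3 grid), PE[0][0]:
  cycle 0: PE[0][0] → acc 10, east 5, south 2
  cycle 1: PE[0][0] → acc 22, east 6, south 2
RS (2×2 grid), PE[0][0]:
  cycle 0: PE[0][0] → acc 10, east 10, south 2
  cycle 1: PE[0][0] → acc 35, east 35, south 7

dataflow = OS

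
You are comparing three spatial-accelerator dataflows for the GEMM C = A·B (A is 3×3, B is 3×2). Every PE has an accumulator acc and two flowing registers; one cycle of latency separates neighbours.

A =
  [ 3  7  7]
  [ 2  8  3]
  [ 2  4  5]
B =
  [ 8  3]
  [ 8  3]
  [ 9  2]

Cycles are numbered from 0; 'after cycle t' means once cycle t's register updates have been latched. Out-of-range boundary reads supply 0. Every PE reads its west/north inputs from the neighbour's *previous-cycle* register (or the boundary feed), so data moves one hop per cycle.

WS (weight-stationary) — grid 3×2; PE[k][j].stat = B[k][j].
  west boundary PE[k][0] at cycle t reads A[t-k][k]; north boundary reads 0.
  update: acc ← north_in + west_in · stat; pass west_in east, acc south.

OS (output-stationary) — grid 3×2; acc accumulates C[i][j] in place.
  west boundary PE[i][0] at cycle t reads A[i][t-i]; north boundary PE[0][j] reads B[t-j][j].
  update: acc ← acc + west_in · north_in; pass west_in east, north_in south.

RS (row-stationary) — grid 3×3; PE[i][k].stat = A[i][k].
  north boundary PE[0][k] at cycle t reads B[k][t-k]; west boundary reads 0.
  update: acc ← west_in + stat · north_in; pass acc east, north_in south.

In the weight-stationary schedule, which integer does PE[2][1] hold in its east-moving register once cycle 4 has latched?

WS 3×2: PE[2][1] cycle-by-cycle (with neighbour feeds):
  after 0 — PE[1][1] acc=0, pass-E 0, pass-S 0
  after 0 — PE[2][0] acc=0, pass-E 0, pass-S 0
  after 0 — PE[2][1] acc=0, pass-E 0, pass-S 0
  after 1 — PE[1][1] acc=0, pass-E 0, pass-S 0
  after 1 — PE[2][0] acc=0, pass-E 0, pass-S 0
  after 1 — PE[2][1] acc=0, pass-E 0, pass-S 0
  after 2 — PE[1][1] acc=30, pass-E 7, pass-S 30
  after 2 — PE[2][0] acc=143, pass-E 7, pass-S 143
  after 2 — PE[2][1] acc=0, pass-E 0, pass-S 0
  after 3 — PE[1][1] acc=30, pass-E 8, pass-S 30
  after 3 — PE[2][0] acc=107, pass-E 3, pass-S 107
  after 3 — PE[2][1] acc=44, pass-E 7, pass-S 44
  after 4 — PE[1][1] acc=18, pass-E 4, pass-S 18
  after 4 — PE[2][0] acc=93, pass-E 5, pass-S 93
  after 4 — PE[2][1] acc=36, pass-E 3, pass-S 36

register = 3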